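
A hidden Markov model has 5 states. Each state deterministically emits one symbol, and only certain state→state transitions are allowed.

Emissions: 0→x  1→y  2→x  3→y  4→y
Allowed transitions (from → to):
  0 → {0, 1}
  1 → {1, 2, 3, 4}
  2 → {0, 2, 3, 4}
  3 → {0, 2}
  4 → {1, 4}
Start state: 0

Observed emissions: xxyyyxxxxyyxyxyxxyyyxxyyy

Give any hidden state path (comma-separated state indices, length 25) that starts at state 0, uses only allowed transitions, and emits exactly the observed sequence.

0,0,1,4,1,2,0,0,0,1,1,2,3,2,3,2,2,4,1,3,0,0,1,4,4

  t0 'x' -> {0,2}, take 0 (start)
  t1 'x' -> {0,2}, take 0 (0->0 ok)
  t2 'y' -> {1,3,4}, take 1 (0->1 ok)
  t3 'y' -> {1,3,4}, take 4 (1->4 ok)
  t4 'y' -> {1,3,4}, take 1 (4->1 ok)
  t5 'x' -> {0,2}, take 2 (1->2 ok)
  t6 'x' -> {0,2}, take 0 (2->0 ok)
  t7 'x' -> {0,2}, take 0 (0->0 ok)
  t8 'x' -> {0,2}, take 0 (0->0 ok)
  t9 'y' -> {1,3,4}, take 1 (0->1 ok)
  t10 'y' -> {1,3,4}, take 1 (1->1 ok)
  t11 'x' -> {0,2}, take 2 (1->2 ok)
  t12 'y' -> {1,3,4}, take 3 (2->3 ok)
  t13 'x' -> {0,2}, take 2 (3->2 ok)
  t14 'y' -> {1,3,4}, take 3 (2->3 ok)
  t15 'x' -> {0,2}, take 2 (3->2 ok)
  t16 'x' -> {0,2}, take 2 (2->2 ok)
  t17 'y' -> {1,3,4}, take 4 (2->4 ok)
  t18 'y' -> {1,3,4}, take 1 (4->1 ok)
  t19 'y' -> {1,3,4}, take 3 (1->3 ok)
  t20 'x' -> {0,2}, take 0 (3->0 ok)
  t21 'x' -> {0,2}, take 0 (0->0 ok)
  t22 'y' -> {1,3,4}, take 1 (0->1 ok)
  t23 'y' -> {1,3,4}, take 4 (1->4 ok)
  t24 'y' -> {1,3,4}, take 4 (4->4 ok)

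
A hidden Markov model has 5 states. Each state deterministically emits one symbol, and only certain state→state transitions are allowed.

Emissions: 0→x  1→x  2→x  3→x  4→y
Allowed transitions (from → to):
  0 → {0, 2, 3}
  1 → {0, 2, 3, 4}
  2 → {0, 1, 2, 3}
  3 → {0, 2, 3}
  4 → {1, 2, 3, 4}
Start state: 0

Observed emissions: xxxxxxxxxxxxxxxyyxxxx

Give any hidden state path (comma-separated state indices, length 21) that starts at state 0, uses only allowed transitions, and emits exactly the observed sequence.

  0: obs=x cand={0,1,2,3} pick 0 [start]
  1: obs=x cand={0,1,2,3} pick 2 [0->2 ok]
  2: obs=x cand={0,1,2,3} pick 2 [2->2 ok]
  3: obs=x cand={0,1,2,3} pick 2 [2->2 ok]
  4: obs=x cand={0,1,2,3} pick 1 [2->1 ok]
  5: obs=x cand={0,1,2,3} pick 0 [1->0 ok]
  6: obs=x cand={0,1,2,3} pick 0 [0->0 ok]
  7: obs=x cand={0,1,2,3} pick 2 [0->2 ok]
  8: obs=x cand={0,1,2,3} pick 0 [2->0 ok]
  9: obs=x cand={0,1,2,3} pick 3 [0->3 ok]
  10: obs=x cand={0,1,2,3} pick 3 [3->3 ok]
  11: obs=x cand={0,1,2,3} pick 2 [3->2 ok]
  12: obs=x cand={0,1,2,3} pick 3 [2->3 ok]
  13: obs=x cand={0,1,2,3} pick 2 [3->2 ok]
  14: obs=x cand={0,1,2,3} pick 1 [2->1 ok]
  15: obs=y cand={4} pick 4 [1->4 ok]
  16: obs=y cand={4} pick 4 [4->4 ok]
  17: obs=x cand={0,1,2,3} pick 1 [4->1 ok]
  18: obs=x cand={0,1,2,3} pick 2 [1->2 ok]
  19: obs=x cand={0,1,2,3} pick 1 [2->1 ok]
  20: obs=x cand={0,1,2,3} pick 3 [1->3 ok]

0,2,2,2,1,0,0,2,0,3,3,2,3,2,1,4,4,1,2,1,3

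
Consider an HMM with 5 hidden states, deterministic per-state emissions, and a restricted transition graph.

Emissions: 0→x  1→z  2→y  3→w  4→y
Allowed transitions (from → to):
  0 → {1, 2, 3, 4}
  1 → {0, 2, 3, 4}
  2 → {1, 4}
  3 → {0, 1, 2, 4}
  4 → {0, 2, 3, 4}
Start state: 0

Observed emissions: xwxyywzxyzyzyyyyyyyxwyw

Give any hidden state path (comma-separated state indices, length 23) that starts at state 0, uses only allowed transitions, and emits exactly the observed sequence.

  [0] x  {0}  => 0  start
  [1] w  {3}  => 3  0->3 ok
  [2] x  {0}  => 0  3->0 ok
  [3] y  {2,4}  => 2  0->2 ok
  [4] y  {2,4}  => 4  2->4 ok
  [5] w  {3}  => 3  4->3 ok
  [6] z  {1}  => 1  3->1 ok
  [7] x  {0}  => 0  1->0 ok
  [8] y  {2,4}  => 2  0->2 ok
  [9] z  {1}  => 1  2->1 ok
  [10] y  {2,4}  => 2  1->2 ok
  [11] z  {1}  => 1  2->1 ok
  [12] y  {2,4}  => 4  1->4 ok
  [13] y  {2,4}  => 2  4->2 ok
  [14] y  {2,4}  => 4  2->4 ok
  [15] y  {2,4}  => 4  4->4 ok
  [16] y  {2,4}  => 2  4->2 ok
  [17] y  {2,4}  => 4  2->4 ok
  [18] y  {2,4}  => 4  4->4 ok
  [19] x  {0}  => 0  4->0 ok
  [20] w  {3}  => 3  0->3 ok
  [21] y  {2,4}  => 4  3->4 ok
  [22] w  {3}  => 3  4->3 ok

0,3,0,2,4,3,1,0,2,1,2,1,4,2,4,4,2,4,4,0,3,4,3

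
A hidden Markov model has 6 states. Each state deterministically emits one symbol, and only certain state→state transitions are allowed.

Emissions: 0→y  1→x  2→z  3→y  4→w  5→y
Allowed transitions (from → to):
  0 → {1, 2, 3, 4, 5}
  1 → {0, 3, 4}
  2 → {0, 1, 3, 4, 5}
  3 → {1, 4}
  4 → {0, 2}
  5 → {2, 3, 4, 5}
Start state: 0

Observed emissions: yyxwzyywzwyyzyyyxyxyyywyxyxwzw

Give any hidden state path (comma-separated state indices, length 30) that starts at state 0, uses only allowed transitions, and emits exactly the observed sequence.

0,3,1,4,2,0,3,4,2,4,0,5,2,0,5,3,1,0,1,0,5,3,4,0,1,3,1,4,2,4

  pos 0: y in {0,3,5}, choose 0; start
  pos 1: y in {0,3,5}, choose 3; 0->3 ok
  pos 2: x in {1}, choose 1; 3->1 ok
  pos 3: w in {4}, choose 4; 1->4 ok
  pos 4: z in {2}, choose 2; 4->2 ok
  pos 5: y in {0,3,5}, choose 0; 2->0 ok
  pos 6: y in {0,3,5}, choose 3; 0->3 ok
  pos 7: w in {4}, choose 4; 3->4 ok
  pos 8: z in {2}, choose 2; 4->2 ok
  pos 9: w in {4}, choose 4; 2->4 ok
  pos 10: y in {0,3,5}, choose 0; 4->0 ok
  pos 11: y in {0,3,5}, choose 5; 0->5 ok
  pos 12: z in {2}, choose 2; 5->2 ok
  pos 13: y in {0,3,5}, choose 0; 2->0 ok
  pos 14: y in {0,3,5}, choose 5; 0->5 ok
  pos 15: y in {0,3,5}, choose 3; 5->3 ok
  pos 16: x in {1}, choose 1; 3->1 ok
  pos 17: y in {0,3,5}, choose 0; 1->0 ok
  pos 18: x in {1}, choose 1; 0->1 ok
  pos 19: y in {0,3,5}, choose 0; 1->0 ok
  pos 20: y in {0,3,5}, choose 5; 0->5 ok
  pos 21: y in {0,3,5}, choose 3; 5->3 ok
  pos 22: w in {4}, choose 4; 3->4 ok
  pos 23: y in {0,3,5}, choose 0; 4->0 ok
  pos 24: x in {1}, choose 1; 0->1 ok
  pos 25: y in {0,3,5}, choose 3; 1->3 ok
  pos 26: x in {1}, choose 1; 3->1 ok
  pos 27: w in {4}, choose 4; 1->4 ok
  pos 28: z in {2}, choose 2; 4->2 ok
  pos 29: w in {4}, choose 4; 2->4 ok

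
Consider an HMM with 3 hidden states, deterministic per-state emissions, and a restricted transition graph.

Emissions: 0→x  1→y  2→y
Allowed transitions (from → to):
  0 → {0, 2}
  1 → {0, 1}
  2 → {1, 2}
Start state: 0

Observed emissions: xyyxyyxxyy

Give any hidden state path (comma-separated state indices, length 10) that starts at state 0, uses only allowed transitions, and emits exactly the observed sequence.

0,2,1,0,2,1,0,0,2,1

  [0] x  {0}  => 0  start
  [1] y  {1,2}  => 2  0->2 ok
  [2] y  {1,2}  => 1  2->1 ok
  [3] x  {0}  => 0  1->0 ok
  [4] y  {1,2}  => 2  0->2 ok
  [5] y  {1,2}  => 1  2->1 ok
  [6] x  {0}  => 0  1->0 ok
  [7] x  {0}  => 0  0->0 ok
  [8] y  {1,2}  => 2  0->2 ok
  [9] y  {1,2}  => 1  2->1 ok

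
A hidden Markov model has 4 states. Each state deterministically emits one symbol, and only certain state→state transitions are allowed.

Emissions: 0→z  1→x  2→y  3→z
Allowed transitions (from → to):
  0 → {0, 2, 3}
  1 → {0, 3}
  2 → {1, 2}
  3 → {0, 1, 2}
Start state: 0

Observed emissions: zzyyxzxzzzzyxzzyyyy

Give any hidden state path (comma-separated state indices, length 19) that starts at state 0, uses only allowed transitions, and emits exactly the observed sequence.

0,0,2,2,1,3,1,0,0,3,0,2,1,0,3,2,2,2,2

  pos 0: z in {0,3}, choose 0; start
  pos 1: z in {0,3}, choose 0; 0->0 ok
  pos 2: y in {2}, choose 2; 0->2 ok
  pos 3: y in {2}, choose 2; 2->2 ok
  pos 4: x in {1}, choose 1; 2->1 ok
  pos 5: z in {0,3}, choose 3; 1->3 ok
  pos 6: x in {1}, choose 1; 3->1 ok
  pos 7: z in {0,3}, choose 0; 1->0 ok
  pos 8: z in {0,3}, choose 0; 0->0 ok
  pos 9: z in {0,3}, choose 3; 0->3 ok
  pos 10: z in {0,3}, choose 0; 3->0 ok
  pos 11: y in {2}, choose 2; 0->2 ok
  pos 12: x in {1}, choose 1; 2->1 ok
  pos 13: z in {0,3}, choose 0; 1->0 ok
  pos 14: z in {0,3}, choose 3; 0->3 ok
  pos 15: y in {2}, choose 2; 3->2 ok
  pos 16: y in {2}, choose 2; 2->2 ok
  pos 17: y in {2}, choose 2; 2->2 ok
  pos 18: y in {2}, choose 2; 2->2 ok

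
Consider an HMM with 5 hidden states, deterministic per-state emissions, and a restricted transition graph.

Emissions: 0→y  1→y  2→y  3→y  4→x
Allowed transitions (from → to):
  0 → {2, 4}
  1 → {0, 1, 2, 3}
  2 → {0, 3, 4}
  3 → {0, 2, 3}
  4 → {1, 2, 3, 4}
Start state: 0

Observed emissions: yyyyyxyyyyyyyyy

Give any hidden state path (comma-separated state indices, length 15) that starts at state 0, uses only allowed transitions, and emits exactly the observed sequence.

  t0 'y' -> {0,1,2,3}, take 0 (start)
  t1 'y' -> {0,1,2,3}, take 2 (0->2 ok)
  t2 'y' -> {0,1,2,3}, take 3 (2->3 ok)
  t3 'y' -> {0,1,2,3}, take 0 (3->0 ok)
  t4 'y' -> {0,1,2,3}, take 2 (0->2 ok)
  t5 'x' -> {4}, take 4 (2->4 ok)
  t6 'y' -> {0,1,2,3}, take 1 (4->1 ok)
  t7 'y' -> {0,1,2,3}, take 0 (1->0 ok)
  t8 'y' -> {0,1,2,3}, take 2 (0->2 ok)
  t9 'y' -> {0,1,2,3}, take 3 (2->3 ok)
  t10 'y' -> {0,1,2,3}, take 3 (3->3 ok)
  t11 'y' -> {0,1,2,3}, take 3 (3->3 ok)
  t12 'y' -> {0,1,2,3}, take 2 (3->2 ok)
  t13 'y' -> {0,1,2,3}, take 3 (2->3 ok)
  t14 'y' -> {0,1,2,3}, take 0 (3->0 ok)

0,2,3,0,2,4,1,0,2,3,3,3,2,3,0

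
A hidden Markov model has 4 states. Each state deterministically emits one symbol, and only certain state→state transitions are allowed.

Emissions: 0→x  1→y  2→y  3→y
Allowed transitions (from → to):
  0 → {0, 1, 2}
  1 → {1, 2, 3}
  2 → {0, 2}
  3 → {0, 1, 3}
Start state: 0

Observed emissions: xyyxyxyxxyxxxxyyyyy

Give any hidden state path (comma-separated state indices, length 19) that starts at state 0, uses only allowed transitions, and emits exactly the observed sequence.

0,2,2,0,2,0,2,0,0,2,0,0,0,0,1,3,3,3,3

  0: obs=x cand={0} pick 0 [start]
  1: obs=y cand={1,2,3} pick 2 [0->2 ok]
  2: obs=y cand={1,2,3} pick 2 [2->2 ok]
  3: obs=x cand={0} pick 0 [2->0 ok]
  4: obs=y cand={1,2,3} pick 2 [0->2 ok]
  5: obs=x cand={0} pick 0 [2->0 ok]
  6: obs=y cand={1,2,3} pick 2 [0->2 ok]
  7: obs=x cand={0} pick 0 [2->0 ok]
  8: obs=x cand={0} pick 0 [0->0 ok]
  9: obs=y cand={1,2,3} pick 2 [0->2 ok]
  10: obs=x cand={0} pick 0 [2->0 ok]
  11: obs=x cand={0} pick 0 [0->0 ok]
  12: obs=x cand={0} pick 0 [0->0 ok]
  13: obs=x cand={0} pick 0 [0->0 ok]
  14: obs=y cand={1,2,3} pick 1 [0->1 ok]
  15: obs=y cand={1,2,3} pick 3 [1->3 ok]
  16: obs=y cand={1,2,3} pick 3 [3->3 ok]
  17: obs=y cand={1,2,3} pick 3 [3->3 ok]
  18: obs=y cand={1,2,3} pick 3 [3->3 ok]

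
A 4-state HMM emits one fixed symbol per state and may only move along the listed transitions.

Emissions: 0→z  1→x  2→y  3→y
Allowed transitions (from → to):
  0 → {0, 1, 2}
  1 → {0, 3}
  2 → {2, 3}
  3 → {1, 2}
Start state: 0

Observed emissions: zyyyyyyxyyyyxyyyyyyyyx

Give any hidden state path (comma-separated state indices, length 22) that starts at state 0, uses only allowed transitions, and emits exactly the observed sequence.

0,2,2,3,2,2,3,1,3,2,2,3,1,3,2,3,2,2,3,2,3,1

  [0] z  {0}  => 0  start
  [1] y  {2,3}  => 2  0->2 ok
  [2] y  {2,3}  => 2  2->2 ok
  [3] y  {2,3}  => 3  2->3 ok
  [4] y  {2,3}  => 2  3->2 ok
  [5] y  {2,3}  => 2  2->2 ok
  [6] y  {2,3}  => 3  2->3 ok
  [7] x  {1}  => 1  3->1 ok
  [8] y  {2,3}  => 3  1->3 ok
  [9] y  {2,3}  => 2  3->2 ok
  [10] y  {2,3}  => 2  2->2 ok
  [11] y  {2,3}  => 3  2->3 ok
  [12] x  {1}  => 1  3->1 ok
  [13] y  {2,3}  => 3  1->3 ok
  [14] y  {2,3}  => 2  3->2 ok
  [15] y  {2,3}  => 3  2->3 ok
  [16] y  {2,3}  => 2  3->2 ok
  [17] y  {2,3}  => 2  2->2 ok
  [18] y  {2,3}  => 3  2->3 ok
  [19] y  {2,3}  => 2  3->2 ok
  [20] y  {2,3}  => 3  2->3 ok
  [21] x  {1}  => 1  3->1 ok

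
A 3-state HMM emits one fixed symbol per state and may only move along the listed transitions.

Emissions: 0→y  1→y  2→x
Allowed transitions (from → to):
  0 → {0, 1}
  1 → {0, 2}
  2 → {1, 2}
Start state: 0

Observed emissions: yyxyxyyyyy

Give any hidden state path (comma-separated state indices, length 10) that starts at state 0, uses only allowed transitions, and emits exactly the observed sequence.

0,1,2,1,2,1,0,1,0,1

  [0] y  {0,1}  => 0  start
  [1] y  {0,1}  => 1  0->1 ok
  [2] x  {2}  => 2  1->2 ok
  [3] y  {0,1}  => 1  2->1 ok
  [4] x  {2}  => 2  1->2 ok
  [5] y  {0,1}  => 1  2->1 ok
  [6] y  {0,1}  => 0  1->0 ok
  [7] y  {0,1}  => 1  0->1 ok
  [8] y  {0,1}  => 0  1->0 ok
  [9] y  {0,1}  => 1  0->1 ok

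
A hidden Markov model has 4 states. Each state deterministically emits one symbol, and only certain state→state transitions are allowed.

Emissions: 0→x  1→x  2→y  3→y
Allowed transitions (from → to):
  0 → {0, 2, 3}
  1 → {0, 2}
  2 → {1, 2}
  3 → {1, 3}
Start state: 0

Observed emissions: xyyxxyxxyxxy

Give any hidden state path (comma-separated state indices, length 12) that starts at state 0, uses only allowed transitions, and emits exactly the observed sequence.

  t0 'x' -> {0,1}, take 0 (start)
  t1 'y' -> {2,3}, take 3 (0->3 ok)
  t2 'y' -> {2,3}, take 3 (3->3 ok)
  t3 'x' -> {0,1}, take 1 (3->1 ok)
  t4 'x' -> {0,1}, take 0 (1->0 ok)
  t5 'y' -> {2,3}, take 3 (0->3 ok)
  t6 'x' -> {0,1}, take 1 (3->1 ok)
  t7 'x' -> {0,1}, take 0 (1->0 ok)
  t8 'y' -> {2,3}, take 3 (0->3 ok)
  t9 'x' -> {0,1}, take 1 (3->1 ok)
  t10 'x' -> {0,1}, take 0 (1->0 ok)
  t11 'y' -> {2,3}, take 3 (0->3 ok)

0,3,3,1,0,3,1,0,3,1,0,3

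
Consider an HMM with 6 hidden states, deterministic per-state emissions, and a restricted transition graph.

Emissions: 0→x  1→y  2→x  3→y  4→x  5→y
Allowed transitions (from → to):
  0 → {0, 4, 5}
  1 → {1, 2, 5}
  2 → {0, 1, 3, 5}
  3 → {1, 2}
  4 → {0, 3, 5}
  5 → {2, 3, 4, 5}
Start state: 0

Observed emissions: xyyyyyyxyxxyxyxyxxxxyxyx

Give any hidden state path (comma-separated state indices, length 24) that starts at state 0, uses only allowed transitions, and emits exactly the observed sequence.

0,5,5,5,3,1,5,2,5,4,0,5,4,3,2,5,4,0,0,4,5,4,5,2

  t0 'x' -> {0,2,4}, take 0 (start)
  t1 'y' -> {1,3,5}, take 5 (0->5 ok)
  t2 'y' -> {1,3,5}, take 5 (5->5 ok)
  t3 'y' -> {1,3,5}, take 5 (5->5 ok)
  t4 'y' -> {1,3,5}, take 3 (5->3 ok)
  t5 'y' -> {1,3,5}, take 1 (3->1 ok)
  t6 'y' -> {1,3,5}, take 5 (1->5 ok)
  t7 'x' -> {0,2,4}, take 2 (5->2 ok)
  t8 'y' -> {1,3,5}, take 5 (2->5 ok)
  t9 'x' -> {0,2,4}, take 4 (5->4 ok)
  t10 'x' -> {0,2,4}, take 0 (4->0 ok)
  t11 'y' -> {1,3,5}, take 5 (0->5 ok)
  t12 'x' -> {0,2,4}, take 4 (5->4 ok)
  t13 'y' -> {1,3,5}, take 3 (4->3 ok)
  t14 'x' -> {0,2,4}, take 2 (3->2 ok)
  t15 'y' -> {1,3,5}, take 5 (2->5 ok)
  t16 'x' -> {0,2,4}, take 4 (5->4 ok)
  t17 'x' -> {0,2,4}, take 0 (4->0 ok)
  t18 'x' -> {0,2,4}, take 0 (0->0 ok)
  t19 'x' -> {0,2,4}, take 4 (0->4 ok)
  t20 'y' -> {1,3,5}, take 5 (4->5 ok)
  t21 'x' -> {0,2,4}, take 4 (5->4 ok)
  t22 'y' -> {1,3,5}, take 5 (4->5 ok)
  t23 'x' -> {0,2,4}, take 2 (5->2 ok)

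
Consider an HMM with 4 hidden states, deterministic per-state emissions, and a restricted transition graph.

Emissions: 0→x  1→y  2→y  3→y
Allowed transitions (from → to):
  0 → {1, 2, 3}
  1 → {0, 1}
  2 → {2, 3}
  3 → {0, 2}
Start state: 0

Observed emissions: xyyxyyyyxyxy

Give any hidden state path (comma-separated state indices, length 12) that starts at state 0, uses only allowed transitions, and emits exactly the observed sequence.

0,2,3,0,1,1,1,1,0,3,0,3

  t0 'x' -> {0}, take 0 (start)
  t1 'y' -> {1,2,3}, take 2 (0->2 ok)
  t2 'y' -> {1,2,3}, take 3 (2->3 ok)
  t3 'x' -> {0}, take 0 (3->0 ok)
  t4 'y' -> {1,2,3}, take 1 (0->1 ok)
  t5 'y' -> {1,2,3}, take 1 (1->1 ok)
  t6 'y' -> {1,2,3}, take 1 (1->1 ok)
  t7 'y' -> {1,2,3}, take 1 (1->1 ok)
  t8 'x' -> {0}, take 0 (1->0 ok)
  t9 'y' -> {1,2,3}, take 3 (0->3 ok)
  t10 'x' -> {0}, take 0 (3->0 ok)
  t11 'y' -> {1,2,3}, take 3 (0->3 ok)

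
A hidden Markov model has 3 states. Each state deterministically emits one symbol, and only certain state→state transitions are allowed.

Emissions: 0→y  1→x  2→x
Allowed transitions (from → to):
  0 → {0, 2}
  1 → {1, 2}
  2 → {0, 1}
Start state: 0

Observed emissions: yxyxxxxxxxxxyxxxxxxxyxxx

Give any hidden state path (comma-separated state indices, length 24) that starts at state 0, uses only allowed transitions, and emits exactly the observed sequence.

0,2,0,2,1,2,1,2,1,1,1,2,0,2,1,1,2,1,1,2,0,2,1,2

  t0 'y' -> {0}, take 0 (start)
  t1 'x' -> {1,2}, take 2 (0->2 ok)
  t2 'y' -> {0}, take 0 (2->0 ok)
  t3 'x' -> {1,2}, take 2 (0->2 ok)
  t4 'x' -> {1,2}, take 1 (2->1 ok)
  t5 'x' -> {1,2}, take 2 (1->2 ok)
  t6 'x' -> {1,2}, take 1 (2->1 ok)
  t7 'x' -> {1,2}, take 2 (1->2 ok)
  t8 'x' -> {1,2}, take 1 (2->1 ok)
  t9 'x' -> {1,2}, take 1 (1->1 ok)
  t10 'x' -> {1,2}, take 1 (1->1 ok)
  t11 'x' -> {1,2}, take 2 (1->2 ok)
  t12 'y' -> {0}, take 0 (2->0 ok)
  t13 'x' -> {1,2}, take 2 (0->2 ok)
  t14 'x' -> {1,2}, take 1 (2->1 ok)
  t15 'x' -> {1,2}, take 1 (1->1 ok)
  t16 'x' -> {1,2}, take 2 (1->2 ok)
  t17 'x' -> {1,2}, take 1 (2->1 ok)
  t18 'x' -> {1,2}, take 1 (1->1 ok)
  t19 'x' -> {1,2}, take 2 (1->2 ok)
  t20 'y' -> {0}, take 0 (2->0 ok)
  t21 'x' -> {1,2}, take 2 (0->2 ok)
  t22 'x' -> {1,2}, take 1 (2->1 ok)
  t23 'x' -> {1,2}, take 2 (1->2 ok)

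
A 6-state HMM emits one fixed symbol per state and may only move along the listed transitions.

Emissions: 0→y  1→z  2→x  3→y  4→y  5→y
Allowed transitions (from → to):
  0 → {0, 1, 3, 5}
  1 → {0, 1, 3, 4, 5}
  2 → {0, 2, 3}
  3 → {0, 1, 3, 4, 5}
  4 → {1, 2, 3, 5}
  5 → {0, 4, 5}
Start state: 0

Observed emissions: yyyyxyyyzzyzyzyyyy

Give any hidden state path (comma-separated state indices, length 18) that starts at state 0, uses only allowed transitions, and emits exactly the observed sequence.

0,5,5,4,2,3,4,3,1,1,0,1,0,1,4,5,0,5

  0: obs=y cand={0,3,4,5} pick 0 [start]
  1: obs=y cand={0,3,4,5} pick 5 [0->5 ok]
  2: obs=y cand={0,3,4,5} pick 5 [5->5 ok]
  3: obs=y cand={0,3,4,5} pick 4 [5->4 ok]
  4: obs=x cand={2} pick 2 [4->2 ok]
  5: obs=y cand={0,3,4,5} pick 3 [2->3 ok]
  6: obs=y cand={0,3,4,5} pick 4 [3->4 ok]
  7: obs=y cand={0,3,4,5} pick 3 [4->3 ok]
  8: obs=z cand={1} pick 1 [3->1 ok]
  9: obs=z cand={1} pick 1 [1->1 ok]
  10: obs=y cand={0,3,4,5} pick 0 [1->0 ok]
  11: obs=z cand={1} pick 1 [0->1 ok]
  12: obs=y cand={0,3,4,5} pick 0 [1->0 ok]
  13: obs=z cand={1} pick 1 [0->1 ok]
  14: obs=y cand={0,3,4,5} pick 4 [1->4 ok]
  15: obs=y cand={0,3,4,5} pick 5 [4->5 ok]
  16: obs=y cand={0,3,4,5} pick 0 [5->0 ok]
  17: obs=y cand={0,3,4,5} pick 5 [0->5 ok]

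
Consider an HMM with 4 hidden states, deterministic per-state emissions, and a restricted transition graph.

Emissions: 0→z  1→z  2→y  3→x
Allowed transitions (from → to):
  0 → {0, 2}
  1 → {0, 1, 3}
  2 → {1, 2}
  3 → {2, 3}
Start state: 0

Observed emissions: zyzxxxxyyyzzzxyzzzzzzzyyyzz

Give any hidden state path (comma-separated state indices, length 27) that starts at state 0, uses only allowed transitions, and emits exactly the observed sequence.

0,2,1,3,3,3,3,2,2,2,1,1,1,3,2,1,1,1,1,1,1,0,2,2,2,1,1

  0: obs=z cand={0,1} pick 0 [start]
  1: obs=y cand={2} pick 2 [0->2 ok]
  2: obs=z cand={0,1} pick 1 [2->1 ok]
  3: obs=x cand={3} pick 3 [1->3 ok]
  4: obs=x cand={3} pick 3 [3->3 ok]
  5: obs=x cand={3} pick 3 [3->3 ok]
  6: obs=x cand={3} pick 3 [3->3 ok]
  7: obs=y cand={2} pick 2 [3->2 ok]
  8: obs=y cand={2} pick 2 [2->2 ok]
  9: obs=y cand={2} pick 2 [2->2 ok]
  10: obs=z cand={0,1} pick 1 [2->1 ok]
  11: obs=z cand={0,1} pick 1 [1->1 ok]
  12: obs=z cand={0,1} pick 1 [1->1 ok]
  13: obs=x cand={3} pick 3 [1->3 ok]
  14: obs=y cand={2} pick 2 [3->2 ok]
  15: obs=z cand={0,1} pick 1 [2->1 ok]
  16: obs=z cand={0,1} pick 1 [1->1 ok]
  17: obs=z cand={0,1} pick 1 [1->1 ok]
  18: obs=z cand={0,1} pick 1 [1->1 ok]
  19: obs=z cand={0,1} pick 1 [1->1 ok]
  20: obs=z cand={0,1} pick 1 [1->1 ok]
  21: obs=z cand={0,1} pick 0 [1->0 ok]
  22: obs=y cand={2} pick 2 [0->2 ok]
  23: obs=y cand={2} pick 2 [2->2 ok]
  24: obs=y cand={2} pick 2 [2->2 ok]
  25: obs=z cand={0,1} pick 1 [2->1 ok]
  26: obs=z cand={0,1} pick 1 [1->1 ok]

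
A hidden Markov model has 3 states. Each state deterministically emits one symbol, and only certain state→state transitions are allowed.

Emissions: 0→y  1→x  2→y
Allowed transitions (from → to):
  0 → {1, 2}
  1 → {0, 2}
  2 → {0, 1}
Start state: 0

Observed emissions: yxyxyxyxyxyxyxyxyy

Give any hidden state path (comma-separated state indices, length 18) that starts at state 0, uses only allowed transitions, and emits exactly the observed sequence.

0,1,0,1,2,1,2,1,2,1,0,1,0,1,0,1,0,2

  0: obs=y cand={0,2} pick 0 [start]
  1: obs=x cand={1} pick 1 [0->1 ok]
  2: obs=y cand={0,2} pick 0 [1->0 ok]
  3: obs=x cand={1} pick 1 [0->1 ok]
  4: obs=y cand={0,2} pick 2 [1->2 ok]
  5: obs=x cand={1} pick 1 [2->1 ok]
  6: obs=y cand={0,2} pick 2 [1->2 ok]
  7: obs=x cand={1} pick 1 [2->1 ok]
  8: obs=y cand={0,2} pick 2 [1->2 ok]
  9: obs=x cand={1} pick 1 [2->1 ok]
  10: obs=y cand={0,2} pick 0 [1->0 ok]
  11: obs=x cand={1} pick 1 [0->1 ok]
  12: obs=y cand={0,2} pick 0 [1->0 ok]
  13: obs=x cand={1} pick 1 [0->1 ok]
  14: obs=y cand={0,2} pick 0 [1->0 ok]
  15: obs=x cand={1} pick 1 [0->1 ok]
  16: obs=y cand={0,2} pick 0 [1->0 ok]
  17: obs=y cand={0,2} pick 2 [0->2 ok]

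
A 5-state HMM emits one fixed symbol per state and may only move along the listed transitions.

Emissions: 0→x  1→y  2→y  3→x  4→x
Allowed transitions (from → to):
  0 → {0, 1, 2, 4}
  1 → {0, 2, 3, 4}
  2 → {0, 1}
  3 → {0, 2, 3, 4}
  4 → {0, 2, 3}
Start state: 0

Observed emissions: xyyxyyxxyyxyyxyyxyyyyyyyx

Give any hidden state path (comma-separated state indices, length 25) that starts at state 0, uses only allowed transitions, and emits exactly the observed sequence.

  t0 'x' -> {0,3,4}, take 0 (start)
  t1 'y' -> {1,2}, take 1 (0->1 ok)
  t2 'y' -> {1,2}, take 2 (1->2 ok)
  t3 'x' -> {0,3,4}, take 0 (2->0 ok)
  t4 'y' -> {1,2}, take 2 (0->2 ok)
  t5 'y' -> {1,2}, take 1 (2->1 ok)
  t6 'x' -> {0,3,4}, take 3 (1->3 ok)
  t7 'x' -> {0,3,4}, take 0 (3->0 ok)
  t8 'y' -> {1,2}, take 2 (0->2 ok)
  t9 'y' -> {1,2}, take 1 (2->1 ok)
  t10 'x' -> {0,3,4}, take 0 (1->0 ok)
  t11 'y' -> {1,2}, take 2 (0->2 ok)
  t12 'y' -> {1,2}, take 1 (2->1 ok)
  t13 'x' -> {0,3,4}, take 4 (1->4 ok)
  t14 'y' -> {1,2}, take 2 (4->2 ok)
  t15 'y' -> {1,2}, take 1 (2->1 ok)
  t16 'x' -> {0,3,4}, take 0 (1->0 ok)
  t17 'y' -> {1,2}, take 1 (0->1 ok)
  t18 'y' -> {1,2}, take 2 (1->2 ok)
  t19 'y' -> {1,2}, take 1 (2->1 ok)
  t20 'y' -> {1,2}, take 2 (1->2 ok)
  t21 'y' -> {1,2}, take 1 (2->1 ok)
  t22 'y' -> {1,2}, take 2 (1->2 ok)
  t23 'y' -> {1,2}, take 1 (2->1 ok)
  t24 'x' -> {0,3,4}, take 3 (1->3 ok)

0,1,2,0,2,1,3,0,2,1,0,2,1,4,2,1,0,1,2,1,2,1,2,1,3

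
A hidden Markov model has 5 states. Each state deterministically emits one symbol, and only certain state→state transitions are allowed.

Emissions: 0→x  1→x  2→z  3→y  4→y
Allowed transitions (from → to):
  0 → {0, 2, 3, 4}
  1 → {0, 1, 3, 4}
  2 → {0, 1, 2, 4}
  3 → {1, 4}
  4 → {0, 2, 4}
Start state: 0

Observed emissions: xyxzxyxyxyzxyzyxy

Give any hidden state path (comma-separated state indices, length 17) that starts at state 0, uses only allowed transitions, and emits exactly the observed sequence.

  [0] x  {0,1}  => 0  start
  [1] y  {3,4}  => 4  0->4 ok
  [2] x  {0,1}  => 0  4->0 ok
  [3] z  {2}  => 2  0->2 ok
  [4] x  {0,1}  => 0  2->0 ok
  [5] y  {3,4}  => 4  0->4 ok
  [6] x  {0,1}  => 0  4->0 ok
  [7] y  {3,4}  => 3  0->3 ok
  [8] x  {0,1}  => 1  3->1 ok
  [9] y  {3,4}  => 4  1->4 ok
  [10] z  {2}  => 2  4->2 ok
  [11] x  {0,1}  => 1  2->1 ok
  [12] y  {3,4}  => 4  1->4 ok
  [13] z  {2}  => 2  4->2 ok
  [14] y  {3,4}  => 4  2->4 ok
  [15] x  {0,1}  => 0  4->0 ok
  [16] y  {3,4}  => 4  0->4 ok

0,4,0,2,0,4,0,3,1,4,2,1,4,2,4,0,4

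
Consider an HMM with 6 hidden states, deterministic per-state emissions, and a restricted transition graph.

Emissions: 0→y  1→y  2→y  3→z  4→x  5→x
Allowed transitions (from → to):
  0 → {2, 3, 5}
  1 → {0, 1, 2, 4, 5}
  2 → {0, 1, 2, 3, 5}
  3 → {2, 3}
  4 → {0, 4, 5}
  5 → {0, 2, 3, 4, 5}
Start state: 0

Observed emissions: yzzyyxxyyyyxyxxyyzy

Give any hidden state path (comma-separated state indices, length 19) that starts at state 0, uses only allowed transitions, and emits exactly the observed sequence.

  pos 0: y in {0,1,2}, choose 0; start
  pos 1: z in {3}, choose 3; 0->3 ok
  pos 2: z in {3}, choose 3; 3->3 ok
  pos 3: y in {0,1,2}, choose 2; 3->2 ok
  pos 4: y in {0,1,2}, choose 1; 2->1 ok
  pos 5: x in {4,5}, choose 5; 1->5 ok
  pos 6: x in {4,5}, choose 5; 5->5 ok
  pos 7: y in {0,1,2}, choose 2; 5->2 ok
  pos 8: y in {0,1,2}, choose 2; 2->2 ok
  pos 9: y in {0,1,2}, choose 0; 2->0 ok
  pos 10: y in {0,1,2}, choose 2; 0->2 ok
  pos 11: x in {4,5}, choose 5; 2->5 ok
  pos 12: y in {0,1,2}, choose 0; 5->0 ok
  pos 13: x in {4,5}, choose 5; 0->5 ok
  pos 14: x in {4,5}, choose 5; 5->5 ok
  pos 15: y in {0,1,2}, choose 2; 5->2 ok
  pos 16: y in {0,1,2}, choose 0; 2->0 ok
  pos 17: z in {3}, choose 3; 0->3 ok
  pos 18: y in {0,1,2}, choose 2; 3->2 ok

0,3,3,2,1,5,5,2,2,0,2,5,0,5,5,2,0,3,2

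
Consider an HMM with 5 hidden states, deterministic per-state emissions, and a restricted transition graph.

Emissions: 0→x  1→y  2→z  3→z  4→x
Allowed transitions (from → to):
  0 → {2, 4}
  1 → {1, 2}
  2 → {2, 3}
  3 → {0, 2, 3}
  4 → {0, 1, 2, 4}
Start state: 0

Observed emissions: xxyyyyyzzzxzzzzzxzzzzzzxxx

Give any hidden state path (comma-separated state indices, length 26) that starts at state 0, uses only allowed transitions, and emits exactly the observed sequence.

  pos 0: x in {0,4}, choose 0; start
  pos 1: x in {0,4}, choose 4; 0->4 ok
  pos 2: y in {1}, choose 1; 4->1 ok
  pos 3: y in {1}, choose 1; 1->1 ok
  pos 4: y in {1}, choose 1; 1->1 ok
  pos 5: y in {1}, choose 1; 1->1 ok
  pos 6: y in {1}, choose 1; 1->1 ok
  pos 7: z in {2,3}, choose 2; 1->2 ok
  pos 8: z in {2,3}, choose 2; 2->2 ok
  pos 9: z in {2,3}, choose 3; 2->3 ok
  pos 10: x in {0,4}, choose 0; 3->0 ok
  pos 11: z in {2,3}, choose 2; 0->2 ok
  pos 12: z in {2,3}, choose 2; 2->2 ok
  pos 13: z in {2,3}, choose 3; 2->3 ok
  pos 14: z in {2,3}, choose 3; 3->3 ok
  pos 15: z in {2,3}, choose 3; 3->3 ok
  pos 16: x in {0,4}, choose 0; 3->0 ok
  pos 17: z in {2,3}, choose 2; 0->2 ok
  pos 18: z in {2,3}, choose 3; 2->3 ok
  pos 19: z in {2,3}, choose 2; 3->2 ok
  pos 20: z in {2,3}, choose 2; 2->2 ok
  pos 21: z in {2,3}, choose 3; 2->3 ok
  pos 22: z in {2,3}, choose 3; 3->3 ok
  pos 23: x in {0,4}, choose 0; 3->0 ok
  pos 24: x in {0,4}, choose 4; 0->4 ok
  pos 25: x in {0,4}, choose 0; 4->0 ok

0,4,1,1,1,1,1,2,2,3,0,2,2,3,3,3,0,2,3,2,2,3,3,0,4,0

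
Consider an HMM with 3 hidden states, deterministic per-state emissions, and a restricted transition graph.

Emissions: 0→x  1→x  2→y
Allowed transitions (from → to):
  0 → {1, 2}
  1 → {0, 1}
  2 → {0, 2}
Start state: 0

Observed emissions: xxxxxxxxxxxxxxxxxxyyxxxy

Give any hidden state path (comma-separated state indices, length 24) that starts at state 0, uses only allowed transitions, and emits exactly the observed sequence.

  t0 'x' -> {0,1}, take 0 (start)
  t1 'x' -> {0,1}, take 1 (0->1 ok)
  t2 'x' -> {0,1}, take 1 (1->1 ok)
  t3 'x' -> {0,1}, take 0 (1->0 ok)
  t4 'x' -> {0,1}, take 1 (0->1 ok)
  t5 'x' -> {0,1}, take 1 (1->1 ok)
  t6 'x' -> {0,1}, take 1 (1->1 ok)
  t7 'x' -> {0,1}, take 1 (1->1 ok)
  t8 'x' -> {0,1}, take 0 (1->0 ok)
  t9 'x' -> {0,1}, take 1 (0->1 ok)
  t10 'x' -> {0,1}, take 0 (1->0 ok)
  t11 'x' -> {0,1}, take 1 (0->1 ok)
  t12 'x' -> {0,1}, take 0 (1->0 ok)
  t13 'x' -> {0,1}, take 1 (0->1 ok)
  t14 'x' -> {0,1}, take 1 (1->1 ok)
  t15 'x' -> {0,1}, take 0 (1->0 ok)
  t16 'x' -> {0,1}, take 1 (0->1 ok)
  t17 'x' -> {0,1}, take 0 (1->0 ok)
  t18 'y' -> {2}, take 2 (0->2 ok)
  t19 'y' -> {2}, take 2 (2->2 ok)
  t20 'x' -> {0,1}, take 0 (2->0 ok)
  t21 'x' -> {0,1}, take 1 (0->1 ok)
  t22 'x' -> {0,1}, take 0 (1->0 ok)
  t23 'y' -> {2}, take 2 (0->2 ok)

0,1,1,0,1,1,1,1,0,1,0,1,0,1,1,0,1,0,2,2,0,1,0,2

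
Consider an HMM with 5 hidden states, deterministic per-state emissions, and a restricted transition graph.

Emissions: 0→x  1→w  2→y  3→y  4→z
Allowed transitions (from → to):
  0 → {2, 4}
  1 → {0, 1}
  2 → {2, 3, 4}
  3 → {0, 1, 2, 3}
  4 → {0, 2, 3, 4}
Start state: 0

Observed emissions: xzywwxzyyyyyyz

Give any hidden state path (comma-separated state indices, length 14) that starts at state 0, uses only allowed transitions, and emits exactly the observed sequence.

  [0] x  {0}  => 0  start
  [1] z  {4}  => 4  0->4 ok
  [2] y  {2,3}  => 3  4->3 ok
  [3] w  {1}  => 1  3->1 ok
  [4] w  {1}  => 1  1->1 ok
  [5] x  {0}  => 0  1->0 ok
  [6] z  {4}  => 4  0->4 ok
  [7] y  {2,3}  => 3  4->3 ok
  [8] y  {2,3}  => 2  3->2 ok
  [9] y  {2,3}  => 3  2->3 ok
  [10] y  {2,3}  => 2  3->2 ok
  [11] y  {2,3}  => 2  2->2 ok
  [12] y  {2,3}  => 2  2->2 ok
  [13] z  {4}  => 4  2->4 ok

0,4,3,1,1,0,4,3,2,3,2,2,2,4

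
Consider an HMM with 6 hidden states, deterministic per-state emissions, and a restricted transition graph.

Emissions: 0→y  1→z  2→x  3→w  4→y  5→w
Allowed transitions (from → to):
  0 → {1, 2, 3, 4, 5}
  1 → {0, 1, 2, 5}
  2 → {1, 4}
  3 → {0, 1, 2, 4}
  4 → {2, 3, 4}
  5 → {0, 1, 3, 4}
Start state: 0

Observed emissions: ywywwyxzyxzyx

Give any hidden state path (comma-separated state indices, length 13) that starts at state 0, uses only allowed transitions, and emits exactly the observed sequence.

0,5,0,5,3,4,2,1,0,2,1,0,2

  0: obs=y cand={0,4} pick 0 [start]
  1: obs=w cand={3,5} pick 5 [0->5 ok]
  2: obs=y cand={0,4} pick 0 [5->0 ok]
  3: obs=w cand={3,5} pick 5 [0->5 ok]
  4: obs=w cand={3,5} pick 3 [5->3 ok]
  5: obs=y cand={0,4} pick 4 [3->4 ok]
  6: obs=x cand={2} pick 2 [4->2 ok]
  7: obs=z cand={1} pick 1 [2->1 ok]
  8: obs=y cand={0,4} pick 0 [1->0 ok]
  9: obs=x cand={2} pick 2 [0->2 ok]
  10: obs=z cand={1} pick 1 [2->1 ok]
  11: obs=y cand={0,4} pick 0 [1->0 ok]
  12: obs=x cand={2} pick 2 [0->2 ok]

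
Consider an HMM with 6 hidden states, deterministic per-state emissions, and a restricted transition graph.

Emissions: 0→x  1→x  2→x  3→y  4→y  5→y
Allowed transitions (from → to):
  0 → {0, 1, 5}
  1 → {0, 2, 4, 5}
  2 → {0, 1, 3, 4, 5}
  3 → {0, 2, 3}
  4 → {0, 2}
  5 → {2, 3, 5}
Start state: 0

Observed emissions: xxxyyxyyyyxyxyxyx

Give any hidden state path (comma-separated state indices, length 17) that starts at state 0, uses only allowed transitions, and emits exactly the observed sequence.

  [0] x  {0,1,2}  => 0  start
  [1] x  {0,1,2}  => 1  0->1 ok
  [2] x  {0,1,2}  => 2  1->2 ok
  [3] y  {3,4,5}  => 3  2->3 ok
  [4] y  {3,4,5}  => 3  3->3 ok
  [5] x  {0,1,2}  => 2  3->2 ok
  [6] y  {3,4,5}  => 3  2->3 ok
  [7] y  {3,4,5}  => 3  3->3 ok
  [8] y  {3,4,5}  => 3  3->3 ok
  [9] y  {3,4,5}  => 3  3->3 ok
  [10] x  {0,1,2}  => 2  3->2 ok
  [11] y  {3,4,5}  => 4  2->4 ok
  [12] x  {0,1,2}  => 2  4->2 ok
  [13] y  {3,4,5}  => 4  2->4 ok
  [14] x  {0,1,2}  => 2  4->2 ok
  [15] y  {3,4,5}  => 3  2->3 ok
  [16] x  {0,1,2}  => 2  3->2 ok

0,1,2,3,3,2,3,3,3,3,2,4,2,4,2,3,2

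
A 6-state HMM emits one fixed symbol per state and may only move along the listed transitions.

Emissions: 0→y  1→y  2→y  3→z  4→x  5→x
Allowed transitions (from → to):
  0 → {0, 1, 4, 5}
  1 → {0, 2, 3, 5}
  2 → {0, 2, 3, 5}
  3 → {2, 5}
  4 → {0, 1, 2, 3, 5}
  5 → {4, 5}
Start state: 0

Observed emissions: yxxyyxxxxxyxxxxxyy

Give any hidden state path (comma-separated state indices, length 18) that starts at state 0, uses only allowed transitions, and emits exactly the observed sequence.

0,5,4,0,1,5,5,5,5,4,1,5,4,5,5,4,2,2

  t0 'y' -> {0,1,2}, take 0 (start)
  t1 'x' -> {4,5}, take 5 (0->5 ok)
  t2 'x' -> {4,5}, take 4 (5->4 ok)
  t3 'y' -> {0,1,2}, take 0 (4->0 ok)
  t4 'y' -> {0,1,2}, take 1 (0->1 ok)
  t5 'x' -> {4,5}, take 5 (1->5 ok)
  t6 'x' -> {4,5}, take 5 (5->5 ok)
  t7 'x' -> {4,5}, take 5 (5->5 ok)
  t8 'x' -> {4,5}, take 5 (5->5 ok)
  t9 'x' -> {4,5}, take 4 (5->4 ok)
  t10 'y' -> {0,1,2}, take 1 (4->1 ok)
  t11 'x' -> {4,5}, take 5 (1->5 ok)
  t12 'x' -> {4,5}, take 4 (5->4 ok)
  t13 'x' -> {4,5}, take 5 (4->5 ok)
  t14 'x' -> {4,5}, take 5 (5->5 ok)
  t15 'x' -> {4,5}, take 4 (5->4 ok)
  t16 'y' -> {0,1,2}, take 2 (4->2 ok)
  t17 'y' -> {0,1,2}, take 2 (2->2 ok)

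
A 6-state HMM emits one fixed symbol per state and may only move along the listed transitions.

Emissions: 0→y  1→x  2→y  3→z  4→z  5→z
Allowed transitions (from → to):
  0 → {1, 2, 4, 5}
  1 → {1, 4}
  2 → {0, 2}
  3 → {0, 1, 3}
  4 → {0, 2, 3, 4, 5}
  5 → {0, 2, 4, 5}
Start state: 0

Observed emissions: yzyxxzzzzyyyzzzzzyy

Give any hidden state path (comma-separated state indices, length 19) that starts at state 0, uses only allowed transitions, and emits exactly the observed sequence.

  pos 0: y in {0,2}, choose 0; start
  pos 1: z in {3,4,5}, choose 5; 0->5 ok
  pos 2: y in {0,2}, choose 0; 5->0 ok
  pos 3: x in {1}, choose 1; 0->1 ok
  pos 4: x in {1}, choose 1; 1->1 ok
  pos 5: z in {3,4,5}, choose 4; 1->4 ok
  pos 6: z in {3,4,5}, choose 4; 4->4 ok
  pos 7: z in {3,4,5}, choose 4; 4->4 ok
  pos 8: z in {3,4,5}, choose 4; 4->4 ok
  pos 9: y in {0,2}, choose 0; 4->0 ok
  pos 10: y in {0,2}, choose 2; 0->2 ok
  pos 11: y in {0,2}, choose 0; 2->0 ok
  pos 12: z in {3,4,5}, choose 5; 0->5 ok
  pos 13: z in {3,4,5}, choose 5; 5->5 ok
  pos 14: z in {3,4,5}, choose 5; 5->5 ok
  pos 15: z in {3,4,5}, choose 4; 5->4 ok
  pos 16: z in {3,4,5}, choose 4; 4->4 ok
  pos 17: y in {0,2}, choose 2; 4->2 ok
  pos 18: y in {0,2}, choose 0; 2->0 ok

0,5,0,1,1,4,4,4,4,0,2,0,5,5,5,4,4,2,0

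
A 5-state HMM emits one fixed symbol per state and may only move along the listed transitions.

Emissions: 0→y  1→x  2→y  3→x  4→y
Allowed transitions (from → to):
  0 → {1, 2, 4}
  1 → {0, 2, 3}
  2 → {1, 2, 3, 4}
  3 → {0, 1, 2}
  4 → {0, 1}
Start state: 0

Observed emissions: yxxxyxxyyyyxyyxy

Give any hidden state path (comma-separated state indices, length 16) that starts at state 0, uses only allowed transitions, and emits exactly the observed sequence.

0,1,3,1,0,1,3,0,2,4,0,1,0,4,1,2

  t0 'y' -> {0,2,4}, take 0 (start)
  t1 'x' -> {1,3}, take 1 (0->1 ok)
  t2 'x' -> {1,3}, take 3 (1->3 ok)
  t3 'x' -> {1,3}, take 1 (3->1 ok)
  t4 'y' -> {0,2,4}, take 0 (1->0 ok)
  t5 'x' -> {1,3}, take 1 (0->1 ok)
  t6 'x' -> {1,3}, take 3 (1->3 ok)
  t7 'y' -> {0,2,4}, take 0 (3->0 ok)
  t8 'y' -> {0,2,4}, take 2 (0->2 ok)
  t9 'y' -> {0,2,4}, take 4 (2->4 ok)
  t10 'y' -> {0,2,4}, take 0 (4->0 ok)
  t11 'x' -> {1,3}, take 1 (0->1 ok)
  t12 'y' -> {0,2,4}, take 0 (1->0 ok)
  t13 'y' -> {0,2,4}, take 4 (0->4 ok)
  t14 'x' -> {1,3}, take 1 (4->1 ok)
  t15 'y' -> {0,2,4}, take 2 (1->2 ok)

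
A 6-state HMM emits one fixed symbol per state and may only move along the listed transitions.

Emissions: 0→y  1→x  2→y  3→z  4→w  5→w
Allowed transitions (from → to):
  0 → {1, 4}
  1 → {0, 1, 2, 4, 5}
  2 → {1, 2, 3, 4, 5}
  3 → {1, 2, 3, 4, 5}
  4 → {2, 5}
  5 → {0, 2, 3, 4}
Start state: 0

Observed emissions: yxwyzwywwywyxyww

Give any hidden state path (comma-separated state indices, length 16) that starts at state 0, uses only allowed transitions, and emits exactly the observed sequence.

0,1,4,2,3,5,2,4,5,2,4,2,1,0,4,5

  t0 'y' -> {0,2}, take 0 (start)
  t1 'x' -> {1}, take 1 (0->1 ok)
  t2 'w' -> {4,5}, take 4 (1->4 ok)
  t3 'y' -> {0,2}, take 2 (4->2 ok)
  t4 'z' -> {3}, take 3 (2->3 ok)
  t5 'w' -> {4,5}, take 5 (3->5 ok)
  t6 'y' -> {0,2}, take 2 (5->2 ok)
  t7 'w' -> {4,5}, take 4 (2->4 ok)
  t8 'w' -> {4,5}, take 5 (4->5 ok)
  t9 'y' -> {0,2}, take 2 (5->2 ok)
  t10 'w' -> {4,5}, take 4 (2->4 ok)
  t11 'y' -> {0,2}, take 2 (4->2 ok)
  t12 'x' -> {1}, take 1 (2->1 ok)
  t13 'y' -> {0,2}, take 0 (1->0 ok)
  t14 'w' -> {4,5}, take 4 (0->4 ok)
  t15 'w' -> {4,5}, take 5 (4->5 ok)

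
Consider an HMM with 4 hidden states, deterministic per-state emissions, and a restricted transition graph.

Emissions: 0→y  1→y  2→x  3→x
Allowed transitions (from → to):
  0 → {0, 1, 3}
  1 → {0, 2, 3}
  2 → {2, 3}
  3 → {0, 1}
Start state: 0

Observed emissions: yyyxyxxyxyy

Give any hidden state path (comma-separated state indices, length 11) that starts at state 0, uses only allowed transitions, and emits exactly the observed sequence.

  t0 'y' -> {0,1}, take 0 (start)
  t1 'y' -> {0,1}, take 0 (0->0 ok)
  t2 'y' -> {0,1}, take 1 (0->1 ok)
  t3 'x' -> {2,3}, take 3 (1->3 ok)
  t4 'y' -> {0,1}, take 1 (3->1 ok)
  t5 'x' -> {2,3}, take 2 (1->2 ok)
  t6 'x' -> {2,3}, take 3 (2->3 ok)
  t7 'y' -> {0,1}, take 0 (3->0 ok)
  t8 'x' -> {2,3}, take 3 (0->3 ok)
  t9 'y' -> {0,1}, take 0 (3->0 ok)
  t10 'y' -> {0,1}, take 0 (0->0 ok)

0,0,1,3,1,2,3,0,3,0,0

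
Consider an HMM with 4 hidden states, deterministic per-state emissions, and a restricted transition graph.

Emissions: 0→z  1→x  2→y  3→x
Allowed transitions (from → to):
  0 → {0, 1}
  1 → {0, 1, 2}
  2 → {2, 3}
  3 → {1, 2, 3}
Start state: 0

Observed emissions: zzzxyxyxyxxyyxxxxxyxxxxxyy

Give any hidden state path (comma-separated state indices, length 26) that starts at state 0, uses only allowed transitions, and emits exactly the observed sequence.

0,0,0,1,2,3,2,3,2,3,3,2,2,3,3,3,3,1,2,3,3,3,3,1,2,2

  [0] z  {0}  => 0  start
  [1] z  {0}  => 0  0->0 ok
  [2] z  {0}  => 0  0->0 ok
  [3] x  {1,3}  => 1  0->1 ok
  [4] y  {2}  => 2  1->2 ok
  [5] x  {1,3}  => 3  2->3 ok
  [6] y  {2}  => 2  3->2 ok
  [7] x  {1,3}  => 3  2->3 ok
  [8] y  {2}  => 2  3->2 ok
  [9] x  {1,3}  => 3  2->3 ok
  [10] x  {1,3}  => 3  3->3 ok
  [11] y  {2}  => 2  3->2 ok
  [12] y  {2}  => 2  2->2 ok
  [13] x  {1,3}  => 3  2->3 ok
  [14] x  {1,3}  => 3  3->3 ok
  [15] x  {1,3}  => 3  3->3 ok
  [16] x  {1,3}  => 3  3->3 ok
  [17] x  {1,3}  => 1  3->1 ok
  [18] y  {2}  => 2  1->2 ok
  [19] x  {1,3}  => 3  2->3 ok
  [20] x  {1,3}  => 3  3->3 ok
  [21] x  {1,3}  => 3  3->3 ok
  [22] x  {1,3}  => 3  3->3 ok
  [23] x  {1,3}  => 1  3->1 ok
  [24] y  {2}  => 2  1->2 ok
  [25] y  {2}  => 2  2->2 ok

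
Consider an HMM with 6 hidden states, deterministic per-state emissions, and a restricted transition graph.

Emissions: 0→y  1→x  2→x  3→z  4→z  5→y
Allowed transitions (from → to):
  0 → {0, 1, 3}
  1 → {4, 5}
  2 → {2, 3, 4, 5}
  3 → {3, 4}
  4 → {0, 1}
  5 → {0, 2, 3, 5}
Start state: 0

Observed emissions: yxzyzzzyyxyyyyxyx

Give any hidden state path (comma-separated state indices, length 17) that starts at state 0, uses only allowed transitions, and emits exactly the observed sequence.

0,1,4,0,3,3,4,0,0,1,5,5,5,0,1,5,2

  t0 'y' -> {0,5}, take 0 (start)
  t1 'x' -> {1,2}, take 1 (0->1 ok)
  t2 'z' -> {3,4}, take 4 (1->4 ok)
  t3 'y' -> {0,5}, take 0 (4->0 ok)
  t4 'z' -> {3,4}, take 3 (0->3 ok)
  t5 'z' -> {3,4}, take 3 (3->3 ok)
  t6 'z' -> {3,4}, take 4 (3->4 ok)
  t7 'y' -> {0,5}, take 0 (4->0 ok)
  t8 'y' -> {0,5}, take 0 (0->0 ok)
  t9 'x' -> {1,2}, take 1 (0->1 ok)
  t10 'y' -> {0,5}, take 5 (1->5 ok)
  t11 'y' -> {0,5}, take 5 (5->5 ok)
  t12 'y' -> {0,5}, take 5 (5->5 ok)
  t13 'y' -> {0,5}, take 0 (5->0 ok)
  t14 'x' -> {1,2}, take 1 (0->1 ok)
  t15 'y' -> {0,5}, take 5 (1->5 ok)
  t16 'x' -> {1,2}, take 2 (5->2 ok)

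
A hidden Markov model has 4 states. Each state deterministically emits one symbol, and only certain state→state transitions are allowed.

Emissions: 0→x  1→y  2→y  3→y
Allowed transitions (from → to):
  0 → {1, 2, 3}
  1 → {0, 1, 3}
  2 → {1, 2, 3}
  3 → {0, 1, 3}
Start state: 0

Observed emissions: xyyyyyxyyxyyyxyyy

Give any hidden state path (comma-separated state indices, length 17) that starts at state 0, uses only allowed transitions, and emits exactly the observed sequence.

  0: obs=x cand={0} pick 0 [start]
  1: obs=y cand={1,2,3} pick 3 [0->3 ok]
  2: obs=y cand={1,2,3} pick 1 [3->1 ok]
  3: obs=y cand={1,2,3} pick 3 [1->3 ok]
  4: obs=y cand={1,2,3} pick 3 [3->3 ok]
  5: obs=y cand={1,2,3} pick 1 [3->1 ok]
  6: obs=x cand={0} pick 0 [1->0 ok]
  7: obs=y cand={1,2,3} pick 3 [0->3 ok]
  8: obs=y cand={1,2,3} pick 1 [3->1 ok]
  9: obs=x cand={0} pick 0 [1->0 ok]
  10: obs=y cand={1,2,3} pick 1 [0->1 ok]
  11: obs=y cand={1,2,3} pick 3 [1->3 ok]
  12: obs=y cand={1,2,3} pick 1 [3->1 ok]
  13: obs=x cand={0} pick 0 [1->0 ok]
  14: obs=y cand={1,2,3} pick 1 [0->1 ok]
  15: obs=y cand={1,2,3} pick 3 [1->3 ok]
  16: obs=y cand={1,2,3} pick 1 [3->1 ok]

0,3,1,3,3,1,0,3,1,0,1,3,1,0,1,3,1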